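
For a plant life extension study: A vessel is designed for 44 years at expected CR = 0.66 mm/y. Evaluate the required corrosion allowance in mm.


Corrosion allowance = CR × design life
CA = 0.66 * 44 = 29.04 mm

29.04 mm


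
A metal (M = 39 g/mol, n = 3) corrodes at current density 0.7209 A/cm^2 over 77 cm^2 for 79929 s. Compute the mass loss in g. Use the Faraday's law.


Apply Faraday's law: m = i*A*t*M / (n*F)
Total charge passed Q = i*A*t = 0.7209*77*79929 = 4436802.8397 C
m = Q*M/(n*F) = 4436802.8397*39/(3*96485) = 597.79693 g

597.79693 g


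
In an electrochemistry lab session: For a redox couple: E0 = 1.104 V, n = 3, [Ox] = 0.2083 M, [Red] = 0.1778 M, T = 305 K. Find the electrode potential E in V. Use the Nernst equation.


Apply the Nernst equation: E = E0 + (RT/nF)*ln([Ox]/[Red])
Step 1: RT/nF = 8.314*305/(3*96485) = 0.0087605 V
Step 2: [Ox]/[Red] = 0.2083/0.1778 = 1.171541
Step 3: ln(1.171541) = 0.15832
Step 4: correction = 0.0087605 * 0.15832 = 0.0014 V
E = 1.104 + 0.0014 = 1.1054 V

1.1054 V


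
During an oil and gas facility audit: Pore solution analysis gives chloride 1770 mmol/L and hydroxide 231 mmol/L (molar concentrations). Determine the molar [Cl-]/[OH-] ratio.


Threshold parameter = [Cl-] / [OH-] (molar basis; both in mmol/L, so units cancel)
Ratio = 1770 / 231 = 7.66

7.66


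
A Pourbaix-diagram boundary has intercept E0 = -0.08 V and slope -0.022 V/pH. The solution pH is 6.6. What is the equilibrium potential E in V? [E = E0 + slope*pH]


Apply the Pourbaix line equation: E = E0 + slope*pH
E = -0.08 + (-0.022)*6.6 = -0.08 + (-0.1452) = -0.2252 V
Rounded to 3 decimal places: E = -0.225 V

-0.225 V


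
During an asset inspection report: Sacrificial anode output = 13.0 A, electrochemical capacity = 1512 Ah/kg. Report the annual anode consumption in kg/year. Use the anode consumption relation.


Annual consumption = current * hours per year / capacity
Rate = 13.0 * 8760 / 1512 = 75.3 kg/year

75.3 kg/year


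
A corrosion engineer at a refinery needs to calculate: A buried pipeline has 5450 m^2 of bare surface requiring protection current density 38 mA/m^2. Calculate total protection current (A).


I = area * current density, then convert mA → A (÷1000)
I = 5450 * 38 / 1000 = 207.1 A

207.1 A


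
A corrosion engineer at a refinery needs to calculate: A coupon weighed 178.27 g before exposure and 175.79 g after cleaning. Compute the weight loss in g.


Weight loss = initial − final
WL = 178.27 − 175.79 = 2.48 g

2.48 g


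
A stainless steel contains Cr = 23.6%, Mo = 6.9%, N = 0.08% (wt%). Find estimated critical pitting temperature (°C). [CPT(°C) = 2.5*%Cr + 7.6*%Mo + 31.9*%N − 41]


Apply the ASTM G48 empirical CPT estimate: CPT(°C) = 2.5*%Cr + 7.6*%Mo + 31.9*%N − 41
2.5*23.6 = 59; 7.6*6.9 = 52.44; 31.9*0.08 = 2.552
CPT = 59 + 52.44 + 2.552 − 41 = 72.992 °C
Rounded to 0.1 °C: CPT ≈ 73.0 °C

73.0 °C


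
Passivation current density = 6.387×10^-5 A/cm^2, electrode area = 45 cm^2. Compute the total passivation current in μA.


I = i_pass * A, then convert A → μA (×10^6)
I = 6.387×10^-5 * 45 * 10^6 = 2874.15 μA

2874.15 μA


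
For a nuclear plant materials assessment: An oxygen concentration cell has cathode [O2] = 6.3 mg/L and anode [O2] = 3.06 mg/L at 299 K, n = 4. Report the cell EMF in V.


Apply the Nernst concentration-cell relation: E = (RT/nF)*ln(C_cathode/C_anode)
RT/nF = 8.314*299/(4*96485) = 0.00644112 V
ln(6.3/3.06) = 0.72213
E = 0.00644112 * 0.72213 = 0.00465 V

0.00465 V


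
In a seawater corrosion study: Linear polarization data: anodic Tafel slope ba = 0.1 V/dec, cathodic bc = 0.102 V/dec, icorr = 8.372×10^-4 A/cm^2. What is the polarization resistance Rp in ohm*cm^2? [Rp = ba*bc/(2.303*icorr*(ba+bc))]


Apply the Stern-Geary equation: Rp = ba*bc / (2.303*icorr*(ba+bc))
ba*bc = 0.1*0.102 = 0.0102
ba+bc = 0.202; 2.303*icorr*(ba+bc) = 2.303*8.372×10^-4*0.202 = 3.8947046×10^-4
Rp = 0.0102 / 3.8947046×10^-4 = 26.19 ohm*cm^2

26.19 ohm*cm^2


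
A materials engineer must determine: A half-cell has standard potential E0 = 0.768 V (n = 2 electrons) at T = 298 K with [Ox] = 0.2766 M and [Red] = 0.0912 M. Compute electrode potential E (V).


Apply the Nernst equation: E = E0 + (RT/nF)*ln([Ox]/[Red])
Step 1: RT/nF = 8.314*298/(2*96485) = 0.01283916 V
Step 2: [Ox]/[Red] = 0.2766/0.0912 = 3.032895
Step 3: ln(3.032895) = 1.109518
Step 4: correction = 0.01283916 * 1.109518 = 0.0142 V
E = 0.768 + 0.0142 = 0.7822 V

0.7822 V


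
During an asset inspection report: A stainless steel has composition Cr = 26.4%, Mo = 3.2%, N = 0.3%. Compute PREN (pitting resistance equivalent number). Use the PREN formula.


Apply the PREN formula: PREN = Cr + 3.3*Mo + 16*N
PREN = 26.4 + 3.3*3.2 + 16*0.3
PREN = 26.4 + 10.56 + 4.8 = 41.76

41.76


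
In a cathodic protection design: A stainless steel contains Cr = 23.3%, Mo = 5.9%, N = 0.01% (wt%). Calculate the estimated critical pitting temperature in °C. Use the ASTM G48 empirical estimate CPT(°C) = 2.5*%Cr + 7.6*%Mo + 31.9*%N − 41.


Apply the ASTM G48 empirical CPT estimate: CPT(°C) = 2.5*%Cr + 7.6*%Mo + 31.9*%N − 41
2.5*23.3 = 58.25; 7.6*5.9 = 44.84; 31.9*0.01 = 0.319
CPT = 58.25 + 44.84 + 0.319 − 41 = 62.409 °C
Rounded to 0.1 °C: CPT ≈ 62.4 °C

62.4 °C


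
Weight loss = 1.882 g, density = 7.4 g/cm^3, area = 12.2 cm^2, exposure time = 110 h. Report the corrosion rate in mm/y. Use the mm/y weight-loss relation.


Apply the mm/y weight-loss relation: CR = 87600 * W / (D * A * T)
Numerator: 87600 * 1.882 = 164863.2
Denominator: 7.4 * 12.2 * 110 = 9930.8
CR = 164863.2 / 9930.8 = 16.6012 mm/y

16.6012 mm/y


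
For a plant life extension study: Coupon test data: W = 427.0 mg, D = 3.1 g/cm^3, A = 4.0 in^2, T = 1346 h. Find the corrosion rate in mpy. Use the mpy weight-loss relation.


Apply the mpy weight-loss relation: CR = 534 * W / (D * A * T)
Numerator: 534 * 427.0 = 228018.0
Denominator: 3.1 * 4.0 * 1346 = 16690.4
CR = 228018.0 / 16690.4 = 13.662 mpy

13.662 mpy


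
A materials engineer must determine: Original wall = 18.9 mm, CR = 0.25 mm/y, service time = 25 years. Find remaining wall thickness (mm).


Remaining wall = original − CR × time
t = 18.9 − 0.25*25 = 18.9 − 6.25 = 12.65 mm

12.65 mm


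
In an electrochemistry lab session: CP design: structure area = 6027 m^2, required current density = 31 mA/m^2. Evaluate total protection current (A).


I = area * current density, then convert mA → A (÷1000)
I = 6027 * 31 / 1000 = 186.84 A

186.84 A


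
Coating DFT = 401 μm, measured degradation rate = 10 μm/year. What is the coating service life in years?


Service life = thickness / degradation rate
Life = 401 / 10 = 40.1 years

40.1 years


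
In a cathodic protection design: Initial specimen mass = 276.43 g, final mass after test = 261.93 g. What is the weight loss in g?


Weight loss = initial − final
WL = 276.43 − 261.93 = 14.5 g

14.5 g


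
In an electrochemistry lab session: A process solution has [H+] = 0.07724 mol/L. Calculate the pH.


pH = −log10[H+]
pH = −log10(0.07724) = 1.11

1.11


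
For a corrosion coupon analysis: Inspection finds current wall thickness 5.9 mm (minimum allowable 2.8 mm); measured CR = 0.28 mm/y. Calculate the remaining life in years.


Apply the remaining-life relation: RL = (t_current − t_min) / CR
RL = (5.9 − 2.8) / 0.28 = 3.1 / 0.28 = 11.1 years

11.1 years


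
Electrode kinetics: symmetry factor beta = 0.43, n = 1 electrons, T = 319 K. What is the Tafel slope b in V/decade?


Apply the Tafel slope relation: b = 2.303*R*T/(beta*n*F)
Numerator: 2.303 * 8.314 * 319 = 6107.94
Denominator: 0.43 * 1 * 96485 = 41488.55
b = 6107.94 / 41488.55 = 0.147 V/decade

0.147 V/decade


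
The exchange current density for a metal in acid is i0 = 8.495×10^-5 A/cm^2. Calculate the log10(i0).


i0 = 8.495×10^-5 A/cm^2
log10(i0) = -4.071

-4.071


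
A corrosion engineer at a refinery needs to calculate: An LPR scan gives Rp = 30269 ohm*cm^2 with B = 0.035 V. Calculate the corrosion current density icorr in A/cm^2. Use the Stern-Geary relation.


Apply the Stern-Geary relation: icorr = B / Rp
icorr = 0.035 / 30269 = 1.156×10^-6 A/cm^2

1.156×10^-6 A/cm^2


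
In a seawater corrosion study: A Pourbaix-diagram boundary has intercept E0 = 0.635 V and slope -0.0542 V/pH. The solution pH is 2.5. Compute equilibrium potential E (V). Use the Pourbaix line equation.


Apply the Pourbaix line equation: E = E0 + slope*pH
E = 0.635 + (-0.0542)*2.5 = 0.635 + (-0.1355) = 0.4995 V
Rounded to 4 decimal places: E = 0.4995 V

0.4995 V


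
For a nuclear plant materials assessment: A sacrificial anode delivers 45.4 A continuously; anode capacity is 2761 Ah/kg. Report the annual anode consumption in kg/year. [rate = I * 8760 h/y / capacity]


Annual consumption = current * hours per year / capacity
Rate = 45.4 * 8760 / 2761 = 144.0 kg/year

144.0 kg/year


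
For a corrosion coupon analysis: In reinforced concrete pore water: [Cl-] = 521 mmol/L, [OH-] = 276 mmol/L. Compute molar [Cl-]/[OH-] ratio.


Threshold parameter = [Cl-] / [OH-] (molar basis; both in mmol/L, so units cancel)
Ratio = 521 / 276 = 1.89

1.89


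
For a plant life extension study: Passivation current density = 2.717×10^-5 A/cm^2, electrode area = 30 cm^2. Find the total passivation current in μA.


I = i_pass * A, then convert A → μA (×10^6)
I = 2.717×10^-5 * 30 * 10^6 = 815.1 μA

815.1 μA


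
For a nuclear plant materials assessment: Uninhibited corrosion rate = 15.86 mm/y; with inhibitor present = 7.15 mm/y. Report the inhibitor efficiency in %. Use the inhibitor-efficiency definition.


Apply the inhibitor-efficiency definition: IE = (CR_blank − CR_inh)/CR_blank × 100
IE = (15.86 − 7.15) / 15.86 × 100
IE = 8.71 / 15.86 × 100 = 54.9 %

54.9 %


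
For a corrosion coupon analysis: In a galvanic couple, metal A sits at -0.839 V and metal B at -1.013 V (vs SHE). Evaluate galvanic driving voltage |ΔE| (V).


Driving voltage is the absolute potential difference.
|ΔE| = |-0.839 − (-1.013)| = 0.174 V

0.174 V


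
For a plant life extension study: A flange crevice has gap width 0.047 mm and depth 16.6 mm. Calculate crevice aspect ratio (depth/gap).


Aspect ratio = depth / gap
Ratio = 16.6 / 0.047 = 353.2

353.2


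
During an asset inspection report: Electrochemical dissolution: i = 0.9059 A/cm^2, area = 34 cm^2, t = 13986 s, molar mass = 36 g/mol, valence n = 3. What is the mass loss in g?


Apply Faraday's law: m = i*A*t*M / (n*F)
Total charge passed Q = i*A*t = 0.9059*34*13986 = 430777.1916 C
m = Q*M/(n*F) = 430777.1916*36/(3*96485) = 53.576 g

53.576 g


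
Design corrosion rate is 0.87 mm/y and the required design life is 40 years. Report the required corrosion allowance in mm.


Corrosion allowance = CR × design life
CA = 0.87 * 40 = 34.8 mm

34.8 mm


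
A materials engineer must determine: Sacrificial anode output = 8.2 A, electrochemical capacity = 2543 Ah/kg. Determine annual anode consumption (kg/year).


Annual consumption = current * hours per year / capacity
Rate = 8.2 * 8760 / 2543 = 28.2 kg/year

28.2 kg/year


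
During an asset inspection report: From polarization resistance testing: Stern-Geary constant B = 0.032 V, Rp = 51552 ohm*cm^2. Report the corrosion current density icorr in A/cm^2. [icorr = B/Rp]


Apply the Stern-Geary relation: icorr = B / Rp
icorr = 0.032 / 51552 = 6.207×10^-7 A/cm^2

6.207×10^-7 A/cm^2


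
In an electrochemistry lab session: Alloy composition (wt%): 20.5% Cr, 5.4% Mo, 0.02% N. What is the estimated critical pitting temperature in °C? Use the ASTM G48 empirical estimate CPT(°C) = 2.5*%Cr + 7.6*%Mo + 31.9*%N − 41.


Apply the ASTM G48 empirical CPT estimate: CPT(°C) = 2.5*%Cr + 7.6*%Mo + 31.9*%N − 41
2.5*20.5 = 51.25; 7.6*5.4 = 41.04; 31.9*0.02 = 0.638
CPT = 51.25 + 41.04 + 0.638 − 41 = 51.928 °C
Rounded to 0.1 °C: CPT ≈ 51.9 °C

51.9 °C


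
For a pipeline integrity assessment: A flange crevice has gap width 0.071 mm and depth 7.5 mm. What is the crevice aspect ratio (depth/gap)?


Aspect ratio = depth / gap
Ratio = 7.5 / 0.071 = 105.6

105.6


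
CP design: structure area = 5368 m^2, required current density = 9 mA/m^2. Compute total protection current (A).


I = area * current density, then convert mA → A (÷1000)
I = 5368 * 9 / 1000 = 48.31 A

48.31 A


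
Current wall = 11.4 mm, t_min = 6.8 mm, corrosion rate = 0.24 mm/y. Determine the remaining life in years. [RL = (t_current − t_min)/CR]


Apply the remaining-life relation: RL = (t_current − t_min) / CR
RL = (11.4 − 6.8) / 0.24 = 4.6 / 0.24 = 19.2 years

19.2 years


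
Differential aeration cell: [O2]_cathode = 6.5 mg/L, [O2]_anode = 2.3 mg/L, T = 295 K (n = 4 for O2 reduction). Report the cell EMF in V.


Apply the Nernst concentration-cell relation: E = (RT/nF)*ln(C_cathode/C_anode)
RT/nF = 8.314*295/(4*96485) = 0.00635495 V
ln(6.5/2.3) = 1.03889
E = 0.00635495 * 1.03889 = 0.0066 V

0.0066 V


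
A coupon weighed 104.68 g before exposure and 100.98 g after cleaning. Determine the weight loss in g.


Weight loss = initial − final
WL = 104.68 − 100.98 = 3.7 g

3.7 g


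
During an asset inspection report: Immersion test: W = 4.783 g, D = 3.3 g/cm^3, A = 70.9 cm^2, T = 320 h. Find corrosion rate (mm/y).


Apply the mm/y weight-loss relation: CR = 87600 * W / (D * A * T)
Numerator: 87600 * 4.783 = 418990.8
Denominator: 3.3 * 70.9 * 320 = 74870.4
CR = 418990.8 / 74870.4 = 5.596214 mm/y

5.596214 mm/y


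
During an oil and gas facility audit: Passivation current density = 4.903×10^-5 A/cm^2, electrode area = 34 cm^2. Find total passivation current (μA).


I = i_pass * A, then convert A → μA (×10^6)
I = 4.903×10^-5 * 34 * 10^6 = 1667.02 μA

1667.02 μA


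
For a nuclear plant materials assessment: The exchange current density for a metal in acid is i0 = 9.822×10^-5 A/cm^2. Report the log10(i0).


i0 = 9.822×10^-5 A/cm^2
log10(i0) = -4.008

-4.008


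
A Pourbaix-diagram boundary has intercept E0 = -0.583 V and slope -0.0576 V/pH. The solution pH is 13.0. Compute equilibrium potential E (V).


Apply the Pourbaix line equation: E = E0 + slope*pH
E = -0.583 + (-0.0576)*13.0 = -0.583 + (-0.7488) = -1.3318 V
Rounded to 4 decimal places: E = -1.3318 V

-1.3318 V


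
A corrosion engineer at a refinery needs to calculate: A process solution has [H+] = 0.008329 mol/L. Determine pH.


pH = −log10[H+]
pH = −log10(0.008329) = 2.08

2.08


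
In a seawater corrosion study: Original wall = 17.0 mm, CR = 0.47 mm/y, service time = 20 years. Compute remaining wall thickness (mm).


Remaining wall = original − CR × time
t = 17.0 − 0.47*20 = 17.0 − 9.4 = 7.6 mm

7.6 mm


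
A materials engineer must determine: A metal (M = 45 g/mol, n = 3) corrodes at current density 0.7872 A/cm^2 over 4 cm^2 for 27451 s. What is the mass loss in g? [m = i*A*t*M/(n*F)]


Apply Faraday's law: m = i*A*t*M / (n*F)
Total charge passed Q = i*A*t = 0.7872*4*27451 = 86437.7088 C
m = Q*M/(n*F) = 86437.7088*45/(3*96485) = 13.438 g

13.438 g


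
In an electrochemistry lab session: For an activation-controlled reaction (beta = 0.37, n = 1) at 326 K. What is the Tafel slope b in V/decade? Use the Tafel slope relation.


Apply the Tafel slope relation: b = 2.303*R*T/(beta*n*F)
Numerator: 2.303 * 8.314 * 326 = 6241.97
Denominator: 0.37 * 1 * 96485 = 35699.45
b = 6241.97 / 35699.45 = 0.1748 V/decade

0.1748 V/decade


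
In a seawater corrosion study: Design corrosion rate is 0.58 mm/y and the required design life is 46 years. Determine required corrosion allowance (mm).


Corrosion allowance = CR × design life
CA = 0.58 * 46 = 26.68 mm

26.68 mm


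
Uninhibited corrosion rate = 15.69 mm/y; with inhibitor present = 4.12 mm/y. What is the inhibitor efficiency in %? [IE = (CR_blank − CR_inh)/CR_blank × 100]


Apply the inhibitor-efficiency definition: IE = (CR_blank − CR_inh)/CR_blank × 100
IE = (15.69 − 4.12) / 15.69 × 100
IE = 11.57 / 15.69 × 100 = 73.7 %

73.7 %


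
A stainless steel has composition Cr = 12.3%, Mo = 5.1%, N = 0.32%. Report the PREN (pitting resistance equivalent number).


Apply the PREN formula: PREN = Cr + 3.3*Mo + 16*N
PREN = 12.3 + 3.3*5.1 + 16*0.32
PREN = 12.3 + 16.83 + 5.12 = 34.25

34.25


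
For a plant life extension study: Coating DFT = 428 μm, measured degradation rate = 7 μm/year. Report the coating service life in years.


Service life = thickness / degradation rate
Life = 428 / 7 = 61.1 years

61.1 years


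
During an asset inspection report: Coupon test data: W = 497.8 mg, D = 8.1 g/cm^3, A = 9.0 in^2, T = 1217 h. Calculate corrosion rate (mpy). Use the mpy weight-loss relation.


Apply the mpy weight-loss relation: CR = 534 * W / (D * A * T)
Numerator: 534 * 497.8 = 265825.2
Denominator: 8.1 * 9.0 * 1217 = 88719.3
CR = 265825.2 / 88719.3 = 2.99625 mpy

2.99625 mpy


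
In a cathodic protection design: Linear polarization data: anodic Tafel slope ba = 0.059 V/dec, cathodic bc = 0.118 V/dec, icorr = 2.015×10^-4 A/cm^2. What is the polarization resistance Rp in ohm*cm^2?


Apply the Stern-Geary equation: Rp = ba*bc / (2.303*icorr*(ba+bc))
ba*bc = 0.059*0.118 = 0.006962
ba+bc = 0.177; 2.303*icorr*(ba+bc) = 2.303*2.015×10^-4*0.177 = 8.2137646×10^-5
Rp = 0.006962 / 8.2137646×10^-5 = 84.8 ohm*cm^2

84.8 ohm*cm^2


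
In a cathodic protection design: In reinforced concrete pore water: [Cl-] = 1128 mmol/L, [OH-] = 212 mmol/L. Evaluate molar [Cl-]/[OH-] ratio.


Threshold parameter = [Cl-] / [OH-] (molar basis; both in mmol/L, so units cancel)
Ratio = 1128 / 212 = 5.32

5.32


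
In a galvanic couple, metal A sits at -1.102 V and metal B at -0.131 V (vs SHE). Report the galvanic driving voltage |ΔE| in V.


Driving voltage is the absolute potential difference.
|ΔE| = |-1.102 − (-0.131)| = 0.971 V

0.971 V


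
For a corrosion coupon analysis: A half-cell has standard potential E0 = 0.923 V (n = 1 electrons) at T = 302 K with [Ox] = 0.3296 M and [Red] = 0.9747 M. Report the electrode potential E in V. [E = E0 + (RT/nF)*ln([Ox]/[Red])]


Apply the Nernst equation: E = E0 + (RT/nF)*ln([Ox]/[Red])
Step 1: RT/nF = 8.314*302/(1*96485) = 0.02602299 V
Step 2: [Ox]/[Red] = 0.3296/0.9747 = 0.338155
Step 3: ln(0.338155) = -1.084251
Step 4: correction = 0.02602299 * -1.084251 = -0.0282 V
E = 0.923 + -0.0282 = 0.8948 V

0.8948 V


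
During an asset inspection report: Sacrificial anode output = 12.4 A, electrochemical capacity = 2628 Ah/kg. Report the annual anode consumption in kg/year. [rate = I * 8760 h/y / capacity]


Annual consumption = current * hours per year / capacity
Rate = 12.4 * 8760 / 2628 = 41.3 kg/year

41.3 kg/year


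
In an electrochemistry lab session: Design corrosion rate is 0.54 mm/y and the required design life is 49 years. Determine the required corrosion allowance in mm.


Corrosion allowance = CR × design life
CA = 0.54 * 49 = 26.46 mm

26.46 mm


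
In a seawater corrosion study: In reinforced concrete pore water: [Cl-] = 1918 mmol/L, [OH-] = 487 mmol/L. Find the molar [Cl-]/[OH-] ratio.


Threshold parameter = [Cl-] / [OH-] (molar basis; both in mmol/L, so units cancel)
Ratio = 1918 / 487 = 3.94

3.94


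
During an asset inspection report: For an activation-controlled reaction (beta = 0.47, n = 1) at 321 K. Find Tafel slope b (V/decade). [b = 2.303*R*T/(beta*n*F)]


Apply the Tafel slope relation: b = 2.303*R*T/(beta*n*F)
Numerator: 2.303 * 8.314 * 321 = 6146.23
Denominator: 0.47 * 1 * 96485 = 45347.95
b = 6146.23 / 45347.95 = 0.1355 V/decade

0.1355 V/decade


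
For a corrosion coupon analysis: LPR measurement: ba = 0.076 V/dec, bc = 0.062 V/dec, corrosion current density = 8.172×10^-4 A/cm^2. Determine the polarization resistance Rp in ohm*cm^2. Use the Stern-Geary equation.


Apply the Stern-Geary equation: Rp = ba*bc / (2.303*icorr*(ba+bc))
ba*bc = 0.076*0.062 = 0.004712
ba+bc = 0.138; 2.303*icorr*(ba+bc) = 2.303*8.172×10^-4*0.138 = 2.597176×10^-4
Rp = 0.004712 / 2.597176×10^-4 = 18.1 ohm*cm^2

18.1 ohm*cm^2


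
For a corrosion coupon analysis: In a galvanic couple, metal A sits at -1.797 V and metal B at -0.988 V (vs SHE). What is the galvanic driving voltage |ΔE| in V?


Driving voltage is the absolute potential difference.
|ΔE| = |-1.797 − (-0.988)| = 0.809 V

0.809 V


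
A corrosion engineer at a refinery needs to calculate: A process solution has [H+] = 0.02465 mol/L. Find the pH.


pH = −log10[H+]
pH = −log10(0.02465) = 1.61

1.61


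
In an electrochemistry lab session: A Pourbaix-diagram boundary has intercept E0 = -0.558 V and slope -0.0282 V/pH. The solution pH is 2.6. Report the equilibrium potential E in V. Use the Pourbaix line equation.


Apply the Pourbaix line equation: E = E0 + slope*pH
E = -0.558 + (-0.0282)*2.6 = -0.558 + (-0.07332) = -0.63132 V
Rounded to 4 decimal places: E = -0.6313 V

-0.6313 V


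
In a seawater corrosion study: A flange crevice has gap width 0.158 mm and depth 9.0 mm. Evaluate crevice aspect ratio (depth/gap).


Aspect ratio = depth / gap
Ratio = 9.0 / 0.158 = 57.0

57.0


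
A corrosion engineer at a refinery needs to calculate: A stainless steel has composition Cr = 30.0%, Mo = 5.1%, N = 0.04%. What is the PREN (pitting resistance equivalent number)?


Apply the PREN formula: PREN = Cr + 3.3*Mo + 16*N
PREN = 30.0 + 3.3*5.1 + 16*0.04
PREN = 30.0 + 16.83 + 0.64 = 47.47

47.47


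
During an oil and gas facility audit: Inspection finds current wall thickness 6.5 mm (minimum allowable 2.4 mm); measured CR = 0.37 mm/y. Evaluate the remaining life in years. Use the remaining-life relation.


Apply the remaining-life relation: RL = (t_current − t_min) / CR
RL = (6.5 − 2.4) / 0.37 = 4.1 / 0.37 = 11.1 years

11.1 years


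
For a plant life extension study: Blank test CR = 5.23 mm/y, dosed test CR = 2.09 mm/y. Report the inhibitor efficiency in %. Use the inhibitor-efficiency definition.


Apply the inhibitor-efficiency definition: IE = (CR_blank − CR_inh)/CR_blank × 100
IE = (5.23 − 2.09) / 5.23 × 100
IE = 3.14 / 5.23 × 100 = 60.0 %

60.0 %


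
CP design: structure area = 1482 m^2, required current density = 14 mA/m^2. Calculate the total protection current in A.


I = area * current density, then convert mA → A (÷1000)
I = 1482 * 14 / 1000 = 20.75 A

20.75 A


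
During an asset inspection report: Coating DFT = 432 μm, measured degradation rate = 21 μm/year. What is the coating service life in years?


Service life = thickness / degradation rate
Life = 432 / 21 = 20.6 years

20.6 years


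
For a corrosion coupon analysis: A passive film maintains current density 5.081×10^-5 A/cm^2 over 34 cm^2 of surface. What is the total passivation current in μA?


I = i_pass * A, then convert A → μA (×10^6)
I = 5.081×10^-5 * 34 * 10^6 = 1727.54 μA

1727.54 μA


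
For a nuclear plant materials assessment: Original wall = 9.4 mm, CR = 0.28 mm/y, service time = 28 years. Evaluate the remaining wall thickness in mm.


Remaining wall = original − CR × time
t = 9.4 − 0.28*28 = 9.4 − 7.84 = 1.56 mm

1.56 mm


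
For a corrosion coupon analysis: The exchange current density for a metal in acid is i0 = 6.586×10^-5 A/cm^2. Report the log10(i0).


i0 = 6.586×10^-5 A/cm^2
log10(i0) = -4.181

-4.181


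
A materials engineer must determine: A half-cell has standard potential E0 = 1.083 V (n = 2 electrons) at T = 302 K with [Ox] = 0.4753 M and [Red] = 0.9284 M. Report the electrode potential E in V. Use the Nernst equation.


Apply the Nernst equation: E = E0 + (RT/nF)*ln([Ox]/[Red])
Step 1: RT/nF = 8.314*302/(2*96485) = 0.01301149 V
Step 2: [Ox]/[Red] = 0.4753/0.9284 = 0.511956
Step 3: ln(0.511956) = -0.669517
Step 4: correction = 0.01301149 * -0.669517 = -0.0087 V
E = 1.083 + -0.0087 = 1.0743 V

1.0743 V


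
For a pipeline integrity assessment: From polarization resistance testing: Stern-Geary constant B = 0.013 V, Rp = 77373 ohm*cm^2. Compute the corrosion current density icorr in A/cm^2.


Apply the Stern-Geary relation: icorr = B / Rp
icorr = 0.013 / 77373 = 1.68×10^-7 A/cm^2

1.68×10^-7 A/cm^2


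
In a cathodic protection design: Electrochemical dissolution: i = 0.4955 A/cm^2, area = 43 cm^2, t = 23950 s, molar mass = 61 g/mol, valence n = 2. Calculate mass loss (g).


Apply Faraday's law: m = i*A*t*M / (n*F)
Total charge passed Q = i*A*t = 0.4955*43*23950 = 510290.675 C
m = Q*M/(n*F) = 510290.675*61/(2*96485) = 161.30866 g

161.30866 g


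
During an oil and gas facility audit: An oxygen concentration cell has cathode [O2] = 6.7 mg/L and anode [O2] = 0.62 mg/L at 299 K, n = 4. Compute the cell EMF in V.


Apply the Nernst concentration-cell relation: E = (RT/nF)*ln(C_cathode/C_anode)
RT/nF = 8.314*299/(4*96485) = 0.00644112 V
ln(6.7/0.62) = 2.38014
E = 0.00644112 * 2.38014 = 0.01533 V

0.01533 V


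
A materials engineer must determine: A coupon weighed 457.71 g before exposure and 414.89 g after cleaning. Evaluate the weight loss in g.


Weight loss = initial − final
WL = 457.71 − 414.89 = 42.82 g

42.82 g


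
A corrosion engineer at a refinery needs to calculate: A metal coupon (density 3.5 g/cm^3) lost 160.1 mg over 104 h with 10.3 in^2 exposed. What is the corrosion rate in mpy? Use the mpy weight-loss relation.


Apply the mpy weight-loss relation: CR = 534 * W / (D * A * T)
Numerator: 534 * 160.1 = 85493.4
Denominator: 3.5 * 10.3 * 104 = 3749.2
CR = 85493.4 / 3749.2 = 22.8031 mpy

22.8031 mpy


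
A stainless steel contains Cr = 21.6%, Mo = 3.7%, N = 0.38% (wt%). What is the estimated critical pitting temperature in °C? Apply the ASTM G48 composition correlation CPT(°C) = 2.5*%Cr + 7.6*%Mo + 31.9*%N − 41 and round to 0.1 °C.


Apply the ASTM G48 empirical CPT estimate: CPT(°C) = 2.5*%Cr + 7.6*%Mo + 31.9*%N − 41
2.5*21.6 = 54; 7.6*3.7 = 28.12; 31.9*0.38 = 12.122
CPT = 54 + 28.12 + 12.122 − 41 = 53.242 °C
Rounded to 0.1 °C: CPT ≈ 53.2 °C

53.2 °C


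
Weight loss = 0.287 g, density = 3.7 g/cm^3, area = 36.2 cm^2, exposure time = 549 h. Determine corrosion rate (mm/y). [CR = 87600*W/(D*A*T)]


Apply the mm/y weight-loss relation: CR = 87600 * W / (D * A * T)
Numerator: 87600 * 0.287 = 25141.2
Denominator: 3.7 * 36.2 * 549 = 73533.06
CR = 25141.2 / 73533.06 = 0.3419 mm/y

0.3419 mm/y


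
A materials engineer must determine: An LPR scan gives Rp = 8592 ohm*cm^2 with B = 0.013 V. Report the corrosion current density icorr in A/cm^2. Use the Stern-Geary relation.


Apply the Stern-Geary relation: icorr = B / Rp
icorr = 0.013 / 8592 = 1.513×10^-6 A/cm^2

1.513×10^-6 A/cm^2


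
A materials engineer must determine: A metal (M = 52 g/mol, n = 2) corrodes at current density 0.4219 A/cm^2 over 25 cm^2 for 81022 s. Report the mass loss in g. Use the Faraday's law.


Apply Faraday's law: m = i*A*t*M / (n*F)
Total charge passed Q = i*A*t = 0.4219*25*81022 = 854579.545 C
m = Q*M/(n*F) = 854579.545*52/(2*96485) = 230.2852 g

230.2852 g


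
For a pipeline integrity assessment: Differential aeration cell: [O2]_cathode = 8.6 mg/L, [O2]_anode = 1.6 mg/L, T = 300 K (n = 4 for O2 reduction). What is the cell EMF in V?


Apply the Nernst concentration-cell relation: E = (RT/nF)*ln(C_cathode/C_anode)
RT/nF = 8.314*300/(4*96485) = 0.00646266 V
ln(8.6/1.6) = 1.68176
E = 0.00646266 * 1.68176 = 0.01087 V

0.01087 V


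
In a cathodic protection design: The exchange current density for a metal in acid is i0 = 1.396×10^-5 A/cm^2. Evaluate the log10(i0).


i0 = 1.396×10^-5 A/cm^2
log10(i0) = -4.855

-4.855


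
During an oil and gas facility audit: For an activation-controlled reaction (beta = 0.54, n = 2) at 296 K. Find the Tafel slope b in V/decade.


Apply the Tafel slope relation: b = 2.303*R*T/(beta*n*F)
Numerator: 2.303 * 8.314 * 296 = 5667.55
Denominator: 0.54 * 2 * 96485 = 104203.8
b = 5667.55 / 104203.8 = 0.0544 V/decade

0.0544 V/decade


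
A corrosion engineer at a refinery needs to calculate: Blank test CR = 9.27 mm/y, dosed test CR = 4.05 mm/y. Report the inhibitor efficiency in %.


Apply the inhibitor-efficiency definition: IE = (CR_blank − CR_inh)/CR_blank × 100
IE = (9.27 − 4.05) / 9.27 × 100
IE = 5.22 / 9.27 × 100 = 56.3 %

56.3 %


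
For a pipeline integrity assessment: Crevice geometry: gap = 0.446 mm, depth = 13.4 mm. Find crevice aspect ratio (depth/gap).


Aspect ratio = depth / gap
Ratio = 13.4 / 0.446 = 30.0

30.0


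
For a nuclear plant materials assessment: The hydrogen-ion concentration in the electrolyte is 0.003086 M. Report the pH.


pH = −log10[H+]
pH = −log10(0.003086) = 2.51

2.51


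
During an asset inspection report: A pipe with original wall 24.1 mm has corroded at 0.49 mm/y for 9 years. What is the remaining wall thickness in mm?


Remaining wall = original − CR × time
t = 24.1 − 0.49*9 = 24.1 − 4.41 = 19.69 mm

19.69 mm


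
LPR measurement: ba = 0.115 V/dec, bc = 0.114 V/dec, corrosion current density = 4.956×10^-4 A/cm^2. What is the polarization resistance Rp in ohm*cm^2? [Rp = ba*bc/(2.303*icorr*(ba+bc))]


Apply the Stern-Geary equation: Rp = ba*bc / (2.303*icorr*(ba+bc))
ba*bc = 0.115*0.114 = 0.01311
ba+bc = 0.229; 2.303*icorr*(ba+bc) = 2.303*4.956×10^-4*0.229 = 2.61373×10^-4
Rp = 0.01311 / 2.61373×10^-4 = 50.2 ohm*cm^2

50.2 ohm*cm^2


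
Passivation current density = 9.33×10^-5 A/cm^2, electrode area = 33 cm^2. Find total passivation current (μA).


I = i_pass * A, then convert A → μA (×10^6)
I = 9.33×10^-5 * 33 * 10^6 = 3078.9 μA

3078.9 μA


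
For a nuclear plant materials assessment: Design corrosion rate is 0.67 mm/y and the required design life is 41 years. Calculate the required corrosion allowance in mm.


Corrosion allowance = CR × design life
CA = 0.67 * 41 = 27.47 mm

27.47 mm


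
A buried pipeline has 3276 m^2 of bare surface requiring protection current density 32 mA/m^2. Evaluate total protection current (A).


I = area * current density, then convert mA → A (÷1000)
I = 3276 * 32 / 1000 = 104.83 A

104.83 A


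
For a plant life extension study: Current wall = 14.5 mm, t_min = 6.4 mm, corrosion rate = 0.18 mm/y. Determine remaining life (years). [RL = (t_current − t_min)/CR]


Apply the remaining-life relation: RL = (t_current − t_min) / CR
RL = (14.5 − 6.4) / 0.18 = 8.1 / 0.18 = 45.0 years

45.0 years


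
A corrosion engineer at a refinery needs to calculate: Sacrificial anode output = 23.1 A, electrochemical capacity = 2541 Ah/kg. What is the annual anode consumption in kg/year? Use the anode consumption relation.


Annual consumption = current * hours per year / capacity
Rate = 23.1 * 8760 / 2541 = 79.6 kg/year

79.6 kg/year


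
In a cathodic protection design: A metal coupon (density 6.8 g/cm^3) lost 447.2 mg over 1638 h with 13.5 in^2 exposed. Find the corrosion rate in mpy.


Apply the mpy weight-loss relation: CR = 534 * W / (D * A * T)
Numerator: 534 * 447.2 = 238804.8
Denominator: 6.8 * 13.5 * 1638 = 150368.4
CR = 238804.8 / 150368.4 = 1.58813 mpy

1.58813 mpy


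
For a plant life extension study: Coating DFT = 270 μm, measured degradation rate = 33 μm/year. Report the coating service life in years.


Service life = thickness / degradation rate
Life = 270 / 33 = 8.2 years

8.2 years


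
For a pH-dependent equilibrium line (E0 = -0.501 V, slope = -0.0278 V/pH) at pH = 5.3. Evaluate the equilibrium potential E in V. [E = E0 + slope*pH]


Apply the Pourbaix line equation: E = E0 + slope*pH
E = -0.501 + (-0.0278)*5.3 = -0.501 + (-0.14734) = -0.64834 V
Rounded to 4 decimal places: E = -0.6483 V

-0.6483 V


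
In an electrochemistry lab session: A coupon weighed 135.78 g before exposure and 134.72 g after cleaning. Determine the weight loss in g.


Weight loss = initial − final
WL = 135.78 − 134.72 = 1.06 g

1.06 g


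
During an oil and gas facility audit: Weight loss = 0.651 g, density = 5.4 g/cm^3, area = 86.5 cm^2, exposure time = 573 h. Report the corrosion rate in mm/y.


Apply the mm/y weight-loss relation: CR = 87600 * W / (D * A * T)
Numerator: 87600 * 0.651 = 57027.6
Denominator: 5.4 * 86.5 * 573 = 267648.3
CR = 57027.6 / 267648.3 = 0.213069 mm/y

0.213069 mm/y


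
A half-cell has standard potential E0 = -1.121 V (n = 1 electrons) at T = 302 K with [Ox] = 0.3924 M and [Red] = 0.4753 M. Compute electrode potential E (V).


Apply the Nernst equation: E = E0 + (RT/nF)*ln([Ox]/[Red])
Step 1: RT/nF = 8.314*302/(1*96485) = 0.02602299 V
Step 2: [Ox]/[Red] = 0.3924/0.4753 = 0.825584
Step 3: ln(0.825584) = -0.191664
Step 4: correction = 0.02602299 * -0.191664 = -0.005 V
E = -1.121 + -0.005 = -1.126 V

-1.126 V


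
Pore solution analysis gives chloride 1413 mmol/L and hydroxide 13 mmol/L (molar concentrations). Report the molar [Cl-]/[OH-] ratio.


Threshold parameter = [Cl-] / [OH-] (molar basis; both in mmol/L, so units cancel)
Ratio = 1413 / 13 = 108.69

108.69


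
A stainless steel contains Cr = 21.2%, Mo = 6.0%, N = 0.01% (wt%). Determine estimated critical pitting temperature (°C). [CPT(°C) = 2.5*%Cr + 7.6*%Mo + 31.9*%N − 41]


Apply the ASTM G48 empirical CPT estimate: CPT(°C) = 2.5*%Cr + 7.6*%Mo + 31.9*%N − 41
2.5*21.2 = 53; 7.6*6.0 = 45.6; 31.9*0.01 = 0.319
CPT = 53 + 45.6 + 0.319 − 41 = 57.919 °C
Rounded to 0.1 °C: CPT ≈ 57.9 °C

57.9 °C


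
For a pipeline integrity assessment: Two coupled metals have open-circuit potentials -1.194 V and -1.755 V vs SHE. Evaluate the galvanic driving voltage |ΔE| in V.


Driving voltage is the absolute potential difference.
|ΔE| = |-1.194 − (-1.755)| = 0.561 V

0.561 V


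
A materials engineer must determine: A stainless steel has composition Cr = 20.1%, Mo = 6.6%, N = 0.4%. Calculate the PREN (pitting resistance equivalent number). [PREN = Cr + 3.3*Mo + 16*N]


Apply the PREN formula: PREN = Cr + 3.3*Mo + 16*N
PREN = 20.1 + 3.3*6.6 + 16*0.4
PREN = 20.1 + 21.78 + 6.4 = 48.28

48.28


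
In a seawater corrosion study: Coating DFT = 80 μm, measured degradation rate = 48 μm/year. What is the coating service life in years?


Service life = thickness / degradation rate
Life = 80 / 48 = 1.7 years

1.7 years


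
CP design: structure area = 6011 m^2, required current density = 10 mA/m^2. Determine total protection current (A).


I = area * current density, then convert mA → A (÷1000)
I = 6011 * 10 / 1000 = 60.11 A

60.11 A


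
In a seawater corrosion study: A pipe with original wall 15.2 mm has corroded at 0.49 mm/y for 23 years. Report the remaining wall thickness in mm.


Remaining wall = original − CR × time
t = 15.2 − 0.49*23 = 15.2 − 11.27 = 3.93 mm

3.93 mm


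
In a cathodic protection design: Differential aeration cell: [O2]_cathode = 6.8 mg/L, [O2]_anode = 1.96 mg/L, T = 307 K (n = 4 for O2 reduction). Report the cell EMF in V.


Apply the Nernst concentration-cell relation: E = (RT/nF)*ln(C_cathode/C_anode)
RT/nF = 8.314*307/(4*96485) = 0.00661346 V
ln(6.8/1.96) = 1.24398
E = 0.00661346 * 1.24398 = 0.00823 V

0.00823 V


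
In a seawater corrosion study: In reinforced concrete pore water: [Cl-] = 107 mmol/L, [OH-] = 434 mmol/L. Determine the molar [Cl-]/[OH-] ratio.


Threshold parameter = [Cl-] / [OH-] (molar basis; both in mmol/L, so units cancel)
Ratio = 107 / 434 = 0.25

0.25


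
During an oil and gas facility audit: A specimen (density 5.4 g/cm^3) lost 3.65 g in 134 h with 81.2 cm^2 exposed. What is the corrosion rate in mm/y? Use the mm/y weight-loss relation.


Apply the mm/y weight-loss relation: CR = 87600 * W / (D * A * T)
Numerator: 87600 * 3.65 = 319740.0
Denominator: 5.4 * 81.2 * 134 = 58756.32
CR = 319740.0 / 58756.32 = 5.4418 mm/y

5.4418 mm/y


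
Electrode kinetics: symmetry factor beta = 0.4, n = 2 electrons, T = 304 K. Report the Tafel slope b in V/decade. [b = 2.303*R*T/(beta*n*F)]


Apply the Tafel slope relation: b = 2.303*R*T/(beta*n*F)
Numerator: 2.303 * 8.314 * 304 = 5820.73
Denominator: 0.4 * 2 * 96485 = 77188.0
b = 5820.73 / 77188.0 = 0.0754 V/decade

0.0754 V/decade


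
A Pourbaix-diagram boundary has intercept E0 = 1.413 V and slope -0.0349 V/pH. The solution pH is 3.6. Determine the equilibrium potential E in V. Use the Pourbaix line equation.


Apply the Pourbaix line equation: E = E0 + slope*pH
E = 1.413 + (-0.0349)*3.6 = 1.413 + (-0.12564) = 1.28736 V
Rounded to 3 decimal places: E = 1.287 V

1.287 V


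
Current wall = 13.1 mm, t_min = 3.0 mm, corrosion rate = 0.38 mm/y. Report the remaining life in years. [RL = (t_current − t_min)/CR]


Apply the remaining-life relation: RL = (t_current − t_min) / CR
RL = (13.1 − 3.0) / 0.38 = 10.1 / 0.38 = 26.6 years

26.6 years


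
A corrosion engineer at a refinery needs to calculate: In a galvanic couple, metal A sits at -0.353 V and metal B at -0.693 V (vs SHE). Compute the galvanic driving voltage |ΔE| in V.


Driving voltage is the absolute potential difference.
|ΔE| = |-0.353 − (-0.693)| = 0.34 V

0.34 V


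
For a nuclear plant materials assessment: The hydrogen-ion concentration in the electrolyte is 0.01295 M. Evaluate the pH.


pH = −log10[H+]
pH = −log10(0.01295) = 1.89

1.89


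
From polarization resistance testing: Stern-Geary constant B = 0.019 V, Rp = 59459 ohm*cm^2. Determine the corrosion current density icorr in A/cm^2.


Apply the Stern-Geary relation: icorr = B / Rp
icorr = 0.019 / 59459 = 3.195×10^-7 A/cm^2

3.195×10^-7 A/cm^2


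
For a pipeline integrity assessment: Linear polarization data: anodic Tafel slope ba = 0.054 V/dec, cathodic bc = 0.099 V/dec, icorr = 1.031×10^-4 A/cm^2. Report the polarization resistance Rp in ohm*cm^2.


Apply the Stern-Geary equation: Rp = ba*bc / (2.303*icorr*(ba+bc))
ba*bc = 0.054*0.099 = 0.005346
ba+bc = 0.153; 2.303*icorr*(ba+bc) = 2.303*1.031×10^-4*0.153 = 3.6328213×10^-5
Rp = 0.005346 / 3.6328213×10^-5 = 147.2 ohm*cm^2

147.2 ohm*cm^2


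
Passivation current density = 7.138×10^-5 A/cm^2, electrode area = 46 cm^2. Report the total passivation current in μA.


I = i_pass * A, then convert A → μA (×10^6)
I = 7.138×10^-5 * 46 * 10^6 = 3283.48 μA

3283.48 μA


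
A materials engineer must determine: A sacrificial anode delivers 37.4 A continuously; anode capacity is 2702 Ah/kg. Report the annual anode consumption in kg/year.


Annual consumption = current * hours per year / capacity
Rate = 37.4 * 8760 / 2702 = 121.3 kg/year

121.3 kg/year


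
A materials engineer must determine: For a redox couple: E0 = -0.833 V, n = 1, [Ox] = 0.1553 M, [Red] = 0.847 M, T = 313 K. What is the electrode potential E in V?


Apply the Nernst equation: E = E0 + (RT/nF)*ln([Ox]/[Red])
Step 1: RT/nF = 8.314*313/(1*96485) = 0.02697085 V
Step 2: [Ox]/[Red] = 0.1553/0.847 = 0.183353
Step 3: ln(0.183353) = -1.696342
Step 4: correction = 0.02697085 * -1.696342 = -0.046 V
E = -0.833 + -0.046 = -0.879 V

-0.879 V


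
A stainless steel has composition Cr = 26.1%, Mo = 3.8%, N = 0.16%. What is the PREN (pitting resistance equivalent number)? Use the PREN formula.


Apply the PREN formula: PREN = Cr + 3.3*Mo + 16*N
PREN = 26.1 + 3.3*3.8 + 16*0.16
PREN = 26.1 + 12.54 + 2.56 = 41.2

41.2


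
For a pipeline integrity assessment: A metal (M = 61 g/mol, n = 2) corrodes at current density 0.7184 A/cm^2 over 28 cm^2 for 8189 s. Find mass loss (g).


Apply Faraday's law: m = i*A*t*M / (n*F)
Total charge passed Q = i*A*t = 0.7184*28*8189 = 164723.3728 C
m = Q*M/(n*F) = 164723.3728*61/(2*96485) = 52.0709 g

52.0709 g


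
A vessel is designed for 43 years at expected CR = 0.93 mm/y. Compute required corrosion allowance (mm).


Corrosion allowance = CR × design life
CA = 0.93 * 43 = 39.99 mm

39.99 mm


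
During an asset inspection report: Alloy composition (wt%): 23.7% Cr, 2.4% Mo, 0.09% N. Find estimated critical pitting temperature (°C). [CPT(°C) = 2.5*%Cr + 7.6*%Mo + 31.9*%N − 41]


Apply the ASTM G48 empirical CPT estimate: CPT(°C) = 2.5*%Cr + 7.6*%Mo + 31.9*%N − 41
2.5*23.7 = 59.25; 7.6*2.4 = 18.24; 31.9*0.09 = 2.871
CPT = 59.25 + 18.24 + 2.871 − 41 = 39.361 °C
Rounded to 0.1 °C: CPT ≈ 39.4 °C

39.4 °C
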